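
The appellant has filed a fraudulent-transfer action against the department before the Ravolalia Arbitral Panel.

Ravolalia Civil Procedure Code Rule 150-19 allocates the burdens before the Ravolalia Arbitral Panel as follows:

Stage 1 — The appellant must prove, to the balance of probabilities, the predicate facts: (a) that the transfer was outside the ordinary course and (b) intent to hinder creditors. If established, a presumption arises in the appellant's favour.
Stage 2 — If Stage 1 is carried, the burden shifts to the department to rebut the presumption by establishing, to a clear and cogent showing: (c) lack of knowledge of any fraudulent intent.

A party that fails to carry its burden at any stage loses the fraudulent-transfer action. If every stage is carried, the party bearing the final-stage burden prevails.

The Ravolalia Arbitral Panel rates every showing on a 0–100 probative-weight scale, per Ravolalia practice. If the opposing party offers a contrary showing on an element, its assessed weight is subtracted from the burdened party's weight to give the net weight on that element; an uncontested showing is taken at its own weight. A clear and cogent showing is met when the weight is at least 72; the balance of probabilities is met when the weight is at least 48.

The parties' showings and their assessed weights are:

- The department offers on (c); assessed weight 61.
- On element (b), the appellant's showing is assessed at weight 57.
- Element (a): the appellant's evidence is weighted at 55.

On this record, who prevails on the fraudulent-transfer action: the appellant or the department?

Stage 1 — burden on appellant; standard: the balance of probabilities (weight is at least 48).
    (a): 55 ≥ 48 [met]
    (b): 57 ≥ 48 [met]
  The appellant carries Stage 1; the department now bears the burden.
Stage 2 — burden on department; standard: a clear and cogent showing (weight is at least 72).
    (c): 61 < 72 [not met]
  Stage 2 not carried; the department fails its burden.
The analysis ends at Stage 2; the appellant prevails.

appellant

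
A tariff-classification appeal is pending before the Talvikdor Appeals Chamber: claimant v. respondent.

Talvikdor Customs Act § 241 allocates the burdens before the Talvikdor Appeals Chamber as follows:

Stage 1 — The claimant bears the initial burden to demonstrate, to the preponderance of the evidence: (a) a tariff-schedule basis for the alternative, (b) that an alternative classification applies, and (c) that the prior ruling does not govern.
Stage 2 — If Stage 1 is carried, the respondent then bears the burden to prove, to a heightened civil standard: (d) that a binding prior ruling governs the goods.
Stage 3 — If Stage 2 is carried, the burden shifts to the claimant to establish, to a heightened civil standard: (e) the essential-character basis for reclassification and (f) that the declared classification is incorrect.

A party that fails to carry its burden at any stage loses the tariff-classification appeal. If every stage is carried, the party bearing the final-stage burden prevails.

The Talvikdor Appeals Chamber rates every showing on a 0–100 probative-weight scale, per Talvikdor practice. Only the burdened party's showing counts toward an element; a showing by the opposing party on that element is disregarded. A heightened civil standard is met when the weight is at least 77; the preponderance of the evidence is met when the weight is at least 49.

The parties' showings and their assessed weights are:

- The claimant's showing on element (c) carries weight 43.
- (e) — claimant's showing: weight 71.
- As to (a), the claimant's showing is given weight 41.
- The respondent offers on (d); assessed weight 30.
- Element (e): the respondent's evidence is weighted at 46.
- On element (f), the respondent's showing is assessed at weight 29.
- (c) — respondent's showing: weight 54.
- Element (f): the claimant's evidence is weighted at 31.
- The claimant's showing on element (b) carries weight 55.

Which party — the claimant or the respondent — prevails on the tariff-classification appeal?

respondent

Stage 1 (claimant, the preponderance of the evidence, weight is at least 49): (a) 41 < 49 — fails; (b) 55 ≥ 49 — meets; (c) 43 (respondent's 54 disregarded) < 49 — fails.
  The claimant does not carry Stage 1.
The analysis ends at Stage 1; the respondent prevails.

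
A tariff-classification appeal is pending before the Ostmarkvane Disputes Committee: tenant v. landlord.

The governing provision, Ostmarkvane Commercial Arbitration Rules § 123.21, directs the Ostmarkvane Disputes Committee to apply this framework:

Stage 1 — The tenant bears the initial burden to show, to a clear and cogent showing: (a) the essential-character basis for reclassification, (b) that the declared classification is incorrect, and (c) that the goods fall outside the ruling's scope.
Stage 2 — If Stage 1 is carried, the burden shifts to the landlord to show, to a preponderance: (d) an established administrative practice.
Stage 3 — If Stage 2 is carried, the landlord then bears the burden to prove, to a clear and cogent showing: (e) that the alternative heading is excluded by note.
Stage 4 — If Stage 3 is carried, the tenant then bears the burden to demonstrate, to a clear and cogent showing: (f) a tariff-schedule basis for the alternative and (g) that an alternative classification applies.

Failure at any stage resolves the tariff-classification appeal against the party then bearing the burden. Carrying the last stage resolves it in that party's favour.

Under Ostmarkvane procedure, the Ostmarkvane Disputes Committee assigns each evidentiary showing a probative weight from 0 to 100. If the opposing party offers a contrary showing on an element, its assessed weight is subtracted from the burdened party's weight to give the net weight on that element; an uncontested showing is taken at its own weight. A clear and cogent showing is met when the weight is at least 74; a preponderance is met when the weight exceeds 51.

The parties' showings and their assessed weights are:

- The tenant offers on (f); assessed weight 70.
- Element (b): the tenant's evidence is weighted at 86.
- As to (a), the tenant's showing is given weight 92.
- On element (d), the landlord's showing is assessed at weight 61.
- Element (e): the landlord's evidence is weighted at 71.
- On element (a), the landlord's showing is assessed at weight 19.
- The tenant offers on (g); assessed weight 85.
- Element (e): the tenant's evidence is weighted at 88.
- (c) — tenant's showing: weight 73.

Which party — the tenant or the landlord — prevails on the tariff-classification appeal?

landlord

Stage 1 — burden on tenant; standard: a clear and cogent showing (weight is at least 74).
    (a): 92 − 19 = 73 < 74 [not met]
    (b): 86 ≥ 74 [met]
    (c): 73 < 74 [not met]
  Stage 1 not carried; the tenant fails its burden.
The landlord prevails.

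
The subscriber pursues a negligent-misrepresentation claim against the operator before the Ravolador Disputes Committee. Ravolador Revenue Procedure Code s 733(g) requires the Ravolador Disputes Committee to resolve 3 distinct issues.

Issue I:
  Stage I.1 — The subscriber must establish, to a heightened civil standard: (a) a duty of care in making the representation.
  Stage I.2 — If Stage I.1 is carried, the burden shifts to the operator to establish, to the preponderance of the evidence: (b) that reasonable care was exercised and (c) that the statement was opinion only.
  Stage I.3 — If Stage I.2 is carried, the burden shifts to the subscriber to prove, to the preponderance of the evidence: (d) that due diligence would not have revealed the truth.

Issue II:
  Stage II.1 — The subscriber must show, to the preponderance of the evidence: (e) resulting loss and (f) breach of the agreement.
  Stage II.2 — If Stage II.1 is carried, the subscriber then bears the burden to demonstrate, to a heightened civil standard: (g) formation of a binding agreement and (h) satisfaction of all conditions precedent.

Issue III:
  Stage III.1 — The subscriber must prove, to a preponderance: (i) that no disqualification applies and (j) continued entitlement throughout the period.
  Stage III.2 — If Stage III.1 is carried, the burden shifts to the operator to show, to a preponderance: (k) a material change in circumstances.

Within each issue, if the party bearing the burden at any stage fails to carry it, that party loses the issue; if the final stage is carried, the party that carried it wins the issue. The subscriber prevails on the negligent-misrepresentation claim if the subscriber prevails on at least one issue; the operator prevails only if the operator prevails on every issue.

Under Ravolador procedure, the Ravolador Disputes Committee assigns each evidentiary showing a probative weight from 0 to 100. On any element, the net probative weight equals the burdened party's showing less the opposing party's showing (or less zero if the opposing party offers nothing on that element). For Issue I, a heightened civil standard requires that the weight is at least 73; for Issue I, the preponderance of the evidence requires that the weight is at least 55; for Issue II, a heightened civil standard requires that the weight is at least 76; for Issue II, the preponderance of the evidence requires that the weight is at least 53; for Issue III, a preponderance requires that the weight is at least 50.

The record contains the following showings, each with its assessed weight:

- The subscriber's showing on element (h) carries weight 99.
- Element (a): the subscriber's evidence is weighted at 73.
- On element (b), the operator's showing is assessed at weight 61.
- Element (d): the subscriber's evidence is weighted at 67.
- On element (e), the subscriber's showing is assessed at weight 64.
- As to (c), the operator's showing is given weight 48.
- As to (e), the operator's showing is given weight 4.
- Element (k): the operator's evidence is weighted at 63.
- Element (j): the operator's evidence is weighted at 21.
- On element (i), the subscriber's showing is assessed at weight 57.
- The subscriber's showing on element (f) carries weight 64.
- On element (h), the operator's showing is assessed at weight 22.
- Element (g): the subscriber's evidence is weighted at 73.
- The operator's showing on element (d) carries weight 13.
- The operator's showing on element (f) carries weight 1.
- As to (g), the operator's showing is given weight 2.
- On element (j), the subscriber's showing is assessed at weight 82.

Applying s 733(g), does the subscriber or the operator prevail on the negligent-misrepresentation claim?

— Issue I —
Stage I.1 (subscriber, a heightened civil standard, weight is at least 73): (a) 73 ≥ 73 — meets.
  The subscriber carries Stage I.1; the operator now bears the burden.
Stage I.2 (operator, the preponderance of the evidence, weight is at least 55): (b) 61 ≥ 55 — meets; (c) 48 < 55 — fails.
  The operator does not carry Stage I.2.
The analysis ends at Stage I.2; the subscriber prevails on this issue.
— Issue II —
Stage II.1 — burden on subscriber; standard: the preponderance of the evidence (weight is at least 53).
    (e): 64 − 4 = 60 ≥ 53 [met]
    (f): 64 − 1 = 63 ≥ 53 [met]
  Stage II.1 is satisfied; the subscriber continues to bear the burden.
Stage II.2 — burden on subscriber; standard: a heightened civil standard (weight is at least 76).
    (g): 73 − 2 = 71 < 76 [not met]
    (h): 99 − 22 = 77 ≥ 76 [met]
  The subscriber does not carry Stage II.2.
So the operator prevails on this issue.
— Issue III —
Stage III.1 (subscriber, a preponderance, weight is at least 50): (i) 57 ≥ 50 — meets; (j) net 82−21=61 ≥ 50 — meets.
  Stage III.1 carried; the burden shifts to the operator.
Stage III.2 (operator, a preponderance, weight is at least 50): (k) 63 ≥ 50 — meets.
  All elements met at the final stage.
All stages carried — the operator prevails on this issue.
Per-issue: Issue I → subscriber; Issue II → operator; Issue III → operator. The subscriber must prevail on at least one issue; overall, the subscriber prevails.

subscriber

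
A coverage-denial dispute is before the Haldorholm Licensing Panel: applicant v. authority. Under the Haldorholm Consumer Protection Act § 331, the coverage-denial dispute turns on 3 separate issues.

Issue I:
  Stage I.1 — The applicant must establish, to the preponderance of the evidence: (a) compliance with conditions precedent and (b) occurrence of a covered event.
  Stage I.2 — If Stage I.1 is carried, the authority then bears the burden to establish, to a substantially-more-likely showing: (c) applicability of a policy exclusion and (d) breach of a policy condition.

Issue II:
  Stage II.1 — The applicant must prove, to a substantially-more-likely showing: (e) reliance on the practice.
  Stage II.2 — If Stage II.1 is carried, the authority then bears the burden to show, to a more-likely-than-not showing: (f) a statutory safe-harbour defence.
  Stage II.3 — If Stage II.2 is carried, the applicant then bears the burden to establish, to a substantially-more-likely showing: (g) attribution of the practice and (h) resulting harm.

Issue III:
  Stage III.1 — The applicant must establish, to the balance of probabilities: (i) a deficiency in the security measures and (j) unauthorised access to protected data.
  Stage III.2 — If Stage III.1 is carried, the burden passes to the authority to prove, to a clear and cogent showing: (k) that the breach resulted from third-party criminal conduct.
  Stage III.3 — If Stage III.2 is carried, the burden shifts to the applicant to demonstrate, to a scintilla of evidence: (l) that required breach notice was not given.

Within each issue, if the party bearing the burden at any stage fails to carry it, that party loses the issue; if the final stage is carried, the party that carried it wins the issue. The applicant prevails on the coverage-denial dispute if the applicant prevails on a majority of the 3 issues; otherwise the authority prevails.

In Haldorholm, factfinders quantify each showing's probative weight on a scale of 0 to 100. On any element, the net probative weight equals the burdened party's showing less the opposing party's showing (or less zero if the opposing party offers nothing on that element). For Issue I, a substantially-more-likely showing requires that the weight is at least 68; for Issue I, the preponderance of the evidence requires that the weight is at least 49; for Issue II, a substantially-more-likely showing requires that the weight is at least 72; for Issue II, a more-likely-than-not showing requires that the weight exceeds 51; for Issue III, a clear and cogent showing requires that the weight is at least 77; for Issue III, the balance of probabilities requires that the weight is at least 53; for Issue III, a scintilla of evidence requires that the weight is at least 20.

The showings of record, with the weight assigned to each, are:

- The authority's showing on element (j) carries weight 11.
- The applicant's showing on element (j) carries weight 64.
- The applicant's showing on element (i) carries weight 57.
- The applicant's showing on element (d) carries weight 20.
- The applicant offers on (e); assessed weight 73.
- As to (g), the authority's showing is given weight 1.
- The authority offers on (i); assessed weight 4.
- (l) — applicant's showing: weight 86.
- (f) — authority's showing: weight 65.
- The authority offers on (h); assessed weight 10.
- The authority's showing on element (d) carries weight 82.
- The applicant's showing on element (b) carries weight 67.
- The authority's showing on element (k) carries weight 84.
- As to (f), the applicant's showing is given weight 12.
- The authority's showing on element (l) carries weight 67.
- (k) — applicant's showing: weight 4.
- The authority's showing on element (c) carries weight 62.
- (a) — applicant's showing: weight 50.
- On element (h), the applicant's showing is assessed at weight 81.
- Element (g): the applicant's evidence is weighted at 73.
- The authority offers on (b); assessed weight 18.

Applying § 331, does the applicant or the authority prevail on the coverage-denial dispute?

authority

— Issue I —
At Stage I.1 the applicant must meet the preponderance of the evidence (weight is at least 49): on (a) the weight is 50, which does reach 49, so (a) meets the standard; on (b) the weight is 67 less the opposing 18 gives net 49, which does reach 49, so (b) meets the standard.
  All elements met. The burden passes to the authority.
At Stage I.2 the authority must meet a substantially-more-likely showing (weight is at least 68): on (c) the weight is 62, < 68, so (c) does not meet the standard; on (d) the weight is 82 less the opposing 20 gives net 62, < 68, so (d) does not meet the standard.
  Not every element is met, so the authority fails to carry Stage I.2.
So the applicant prevails on this issue.
— Issue II —
Stage II.1 — burden on applicant; standard: a substantially-more-likely showing (weight is at least 72).
    (e): 73 ≥ 72 [met]
  The applicant carries Stage II.1; the authority now bears the burden.
Stage II.2 — burden on authority; standard: a more-likely-than-not showing (weight exceeds 51).
    (f): 65 − 12 = 53 > 51 [met]
  The authority carries Stage II.2; the applicant now bears the burden.
Stage II.3 — burden on applicant; standard: a substantially-more-likely showing (weight is at least 72).
    (g): 73 − 1 = 72 ≥ 72 [met]
    (h): 81 − 10 = 71 < 72 [not met]
  Not every element is met, so the applicant fails to carry Stage II.3.
The authority prevails on this issue.
— Issue III —
Stage III.1 — burden on applicant; standard: the balance of probabilities (weight is at least 53).
    (i): 57 − 4 = 53 ≥ 53 [met]
    (j): 64 − 11 = 53 ≥ 53 [met]
  All elements met. The burden passes to the authority.
Stage III.2 — burden on authority; standard: a clear and cogent showing (weight is at least 77).
    (k): 84 − 4 = 80 ≥ 77 [met]
  Stage III.2 carried; the burden shifts to the applicant.
Stage III.3 — burden on applicant; standard: a scintilla of evidence (weight is at least 20).
    (l): 86 − 67 = 19 < 20 [not met]
  The applicant does not carry Stage III.3.
The authority prevails on this issue.
Per-issue: Issue I → applicant; Issue II → authority; Issue III → authority. The applicant must prevail on a majority of issues; overall, the authority prevails.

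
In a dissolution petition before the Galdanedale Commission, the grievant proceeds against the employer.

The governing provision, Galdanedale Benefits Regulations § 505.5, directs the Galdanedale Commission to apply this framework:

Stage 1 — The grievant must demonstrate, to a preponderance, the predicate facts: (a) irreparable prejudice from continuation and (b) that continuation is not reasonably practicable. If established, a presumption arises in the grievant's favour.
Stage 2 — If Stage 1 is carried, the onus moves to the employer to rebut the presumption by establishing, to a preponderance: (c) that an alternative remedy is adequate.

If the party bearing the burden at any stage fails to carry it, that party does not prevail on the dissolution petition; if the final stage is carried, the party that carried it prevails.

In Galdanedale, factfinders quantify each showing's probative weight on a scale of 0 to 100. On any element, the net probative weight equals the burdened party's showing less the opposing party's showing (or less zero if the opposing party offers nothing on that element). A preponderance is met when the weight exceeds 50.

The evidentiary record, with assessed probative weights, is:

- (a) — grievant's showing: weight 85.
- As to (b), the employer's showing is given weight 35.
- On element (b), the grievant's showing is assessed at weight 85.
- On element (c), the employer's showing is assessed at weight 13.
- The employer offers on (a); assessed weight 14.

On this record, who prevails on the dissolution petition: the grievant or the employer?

employer

Stage 1 — burden on grievant; standard: a preponderance (weight exceeds 50).
    (a): 85 − 14 = 71 > 50 [met]
    (b): 85 − 35 = 50 ≤ 50 [not met]
  The grievant does not carry Stage 1.
The employer prevails.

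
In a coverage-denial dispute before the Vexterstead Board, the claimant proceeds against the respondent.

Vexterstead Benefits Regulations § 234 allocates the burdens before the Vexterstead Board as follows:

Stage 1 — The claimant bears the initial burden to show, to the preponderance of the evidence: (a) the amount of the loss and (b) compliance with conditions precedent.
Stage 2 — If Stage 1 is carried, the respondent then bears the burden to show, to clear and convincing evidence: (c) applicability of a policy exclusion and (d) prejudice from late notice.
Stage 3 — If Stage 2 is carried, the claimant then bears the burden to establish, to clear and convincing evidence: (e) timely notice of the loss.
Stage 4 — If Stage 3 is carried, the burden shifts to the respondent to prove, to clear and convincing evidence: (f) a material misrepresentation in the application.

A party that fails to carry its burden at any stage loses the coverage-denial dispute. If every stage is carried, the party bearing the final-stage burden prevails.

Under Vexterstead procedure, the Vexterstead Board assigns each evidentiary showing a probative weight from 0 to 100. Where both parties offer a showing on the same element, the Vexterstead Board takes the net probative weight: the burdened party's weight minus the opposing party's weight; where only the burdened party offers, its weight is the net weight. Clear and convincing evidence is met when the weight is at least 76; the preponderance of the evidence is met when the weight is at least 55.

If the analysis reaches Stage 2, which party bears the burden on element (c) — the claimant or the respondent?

Stage 2's rule assigns the burden to the respondent (to clear and convincing evidence).

respondent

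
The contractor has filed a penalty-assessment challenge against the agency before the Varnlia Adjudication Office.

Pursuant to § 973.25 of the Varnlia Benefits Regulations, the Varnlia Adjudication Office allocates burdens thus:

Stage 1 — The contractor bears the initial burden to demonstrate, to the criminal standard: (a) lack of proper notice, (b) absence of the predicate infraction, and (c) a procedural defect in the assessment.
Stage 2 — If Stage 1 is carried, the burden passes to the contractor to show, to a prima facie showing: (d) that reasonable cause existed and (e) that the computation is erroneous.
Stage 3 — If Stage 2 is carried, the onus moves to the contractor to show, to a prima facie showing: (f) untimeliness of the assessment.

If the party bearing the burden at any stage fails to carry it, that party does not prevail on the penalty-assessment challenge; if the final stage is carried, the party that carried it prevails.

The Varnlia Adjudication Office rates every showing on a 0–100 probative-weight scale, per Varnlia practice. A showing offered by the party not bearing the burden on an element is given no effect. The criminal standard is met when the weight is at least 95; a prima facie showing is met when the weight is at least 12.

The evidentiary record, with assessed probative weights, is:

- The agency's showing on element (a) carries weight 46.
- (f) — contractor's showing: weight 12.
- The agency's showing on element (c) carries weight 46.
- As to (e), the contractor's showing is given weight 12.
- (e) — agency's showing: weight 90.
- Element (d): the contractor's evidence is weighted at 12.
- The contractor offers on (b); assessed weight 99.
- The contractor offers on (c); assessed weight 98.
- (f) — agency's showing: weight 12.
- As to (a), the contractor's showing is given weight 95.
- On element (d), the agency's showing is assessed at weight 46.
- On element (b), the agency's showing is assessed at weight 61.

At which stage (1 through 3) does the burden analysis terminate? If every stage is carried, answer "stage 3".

stage 3

Stage 1 — burden on contractor; standard: the criminal standard (weight is at least 95).
    (a): 95 (agency's 46 disregarded) ≥ 95 [met]
    (b): 99 (agency's 61 disregarded) ≥ 95 [met]
    (c): 98 (agency's 46 disregarded) ≥ 95 [met]
  Stage 1 is satisfied; the contractor continues to bear the burden.
Stage 2 — burden on contractor; standard: a prima facie showing (weight is at least 12).
    (d): 12 (agency's 46 disregarded) ≥ 12 [met]
    (e): 12 (agency's 90 disregarded) ≥ 12 [met]
  Stage 2 is satisfied; the contractor continues to bear the burden.
Stage 3 — burden on contractor; standard: a prima facie showing (weight is at least 12).
    (f): 12 (agency's 12 disregarded) ≥ 12 [met]
  The contractor carries the last stage.
With every stage satisfied, the contractor prevails.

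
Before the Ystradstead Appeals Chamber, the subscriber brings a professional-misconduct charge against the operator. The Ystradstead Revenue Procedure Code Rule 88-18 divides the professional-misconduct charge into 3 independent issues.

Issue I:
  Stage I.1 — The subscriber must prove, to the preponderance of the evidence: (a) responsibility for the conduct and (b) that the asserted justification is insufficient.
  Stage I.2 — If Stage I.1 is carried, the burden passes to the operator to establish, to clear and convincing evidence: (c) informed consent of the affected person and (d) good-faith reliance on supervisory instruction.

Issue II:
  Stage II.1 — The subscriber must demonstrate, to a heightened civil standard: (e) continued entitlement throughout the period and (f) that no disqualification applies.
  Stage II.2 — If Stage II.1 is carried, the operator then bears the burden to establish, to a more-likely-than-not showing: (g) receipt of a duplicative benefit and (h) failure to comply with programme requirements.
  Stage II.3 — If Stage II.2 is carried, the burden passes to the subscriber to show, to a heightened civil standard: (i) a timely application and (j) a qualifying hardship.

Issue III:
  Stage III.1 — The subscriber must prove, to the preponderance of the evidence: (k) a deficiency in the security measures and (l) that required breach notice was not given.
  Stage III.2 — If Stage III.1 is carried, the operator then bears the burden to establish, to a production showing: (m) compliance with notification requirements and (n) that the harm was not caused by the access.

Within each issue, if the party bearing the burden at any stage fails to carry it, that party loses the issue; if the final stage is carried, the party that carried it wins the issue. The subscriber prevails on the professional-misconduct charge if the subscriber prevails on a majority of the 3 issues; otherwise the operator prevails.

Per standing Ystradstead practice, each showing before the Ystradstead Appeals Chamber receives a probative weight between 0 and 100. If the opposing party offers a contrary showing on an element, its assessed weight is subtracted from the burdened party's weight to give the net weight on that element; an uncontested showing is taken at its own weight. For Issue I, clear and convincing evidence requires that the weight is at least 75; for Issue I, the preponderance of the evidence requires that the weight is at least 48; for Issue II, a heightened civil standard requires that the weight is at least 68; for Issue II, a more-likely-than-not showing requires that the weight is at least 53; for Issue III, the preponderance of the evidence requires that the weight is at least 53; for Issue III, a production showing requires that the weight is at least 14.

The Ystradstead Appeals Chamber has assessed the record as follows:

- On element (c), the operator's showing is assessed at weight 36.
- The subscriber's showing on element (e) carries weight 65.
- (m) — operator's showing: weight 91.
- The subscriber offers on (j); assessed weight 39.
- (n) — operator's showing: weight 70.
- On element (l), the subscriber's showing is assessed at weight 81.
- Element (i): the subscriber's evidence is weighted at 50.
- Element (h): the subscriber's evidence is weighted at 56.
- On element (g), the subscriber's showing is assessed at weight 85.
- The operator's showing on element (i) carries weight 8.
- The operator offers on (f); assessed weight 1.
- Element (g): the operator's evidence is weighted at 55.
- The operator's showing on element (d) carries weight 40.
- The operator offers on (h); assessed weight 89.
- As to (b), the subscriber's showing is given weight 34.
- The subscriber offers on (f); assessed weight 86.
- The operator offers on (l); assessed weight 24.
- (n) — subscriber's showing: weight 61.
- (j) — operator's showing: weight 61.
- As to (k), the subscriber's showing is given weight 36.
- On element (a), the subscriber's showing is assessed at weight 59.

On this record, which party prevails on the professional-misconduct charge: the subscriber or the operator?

operator

— Issue I —
Stage I.1 (subscriber, the preponderance of the evidence, weight is at least 48): (a) 59 ≥ 48 — meets; (b) 34 < 48 — fails.
  Stage I.1 not carried; the subscriber fails its burden.
The analysis ends at Stage I.1; the operator prevails on this issue.
— Issue II —
At Stage II.1 the subscriber must meet a heightened civil standard (weight is at least 68): on (e) the weight is 65, < 68, so (e) does not meet the standard; on (f) the weight is 86 less the opposing 1 gives net 85, which does reach 68, so (f) meets the standard.
  Not every element is met, so the subscriber fails to carry Stage II.1.
The analysis ends at Stage II.1; the operator prevails on this issue.
— Issue III —
Stage III.1 (subscriber, the preponderance of the evidence, weight is at least 53): (k) 36 < 53 — fails; (l) net 81−24=57 ≥ 53 — meets.
  Not every element is met, so the subscriber fails to carry Stage III.1.
The analysis ends at Stage III.1; the operator prevails on this issue.
Per-issue: Issue I → operator; Issue II → operator; Issue III → operator. The subscriber must prevail on a majority of issues; overall, the operator prevails.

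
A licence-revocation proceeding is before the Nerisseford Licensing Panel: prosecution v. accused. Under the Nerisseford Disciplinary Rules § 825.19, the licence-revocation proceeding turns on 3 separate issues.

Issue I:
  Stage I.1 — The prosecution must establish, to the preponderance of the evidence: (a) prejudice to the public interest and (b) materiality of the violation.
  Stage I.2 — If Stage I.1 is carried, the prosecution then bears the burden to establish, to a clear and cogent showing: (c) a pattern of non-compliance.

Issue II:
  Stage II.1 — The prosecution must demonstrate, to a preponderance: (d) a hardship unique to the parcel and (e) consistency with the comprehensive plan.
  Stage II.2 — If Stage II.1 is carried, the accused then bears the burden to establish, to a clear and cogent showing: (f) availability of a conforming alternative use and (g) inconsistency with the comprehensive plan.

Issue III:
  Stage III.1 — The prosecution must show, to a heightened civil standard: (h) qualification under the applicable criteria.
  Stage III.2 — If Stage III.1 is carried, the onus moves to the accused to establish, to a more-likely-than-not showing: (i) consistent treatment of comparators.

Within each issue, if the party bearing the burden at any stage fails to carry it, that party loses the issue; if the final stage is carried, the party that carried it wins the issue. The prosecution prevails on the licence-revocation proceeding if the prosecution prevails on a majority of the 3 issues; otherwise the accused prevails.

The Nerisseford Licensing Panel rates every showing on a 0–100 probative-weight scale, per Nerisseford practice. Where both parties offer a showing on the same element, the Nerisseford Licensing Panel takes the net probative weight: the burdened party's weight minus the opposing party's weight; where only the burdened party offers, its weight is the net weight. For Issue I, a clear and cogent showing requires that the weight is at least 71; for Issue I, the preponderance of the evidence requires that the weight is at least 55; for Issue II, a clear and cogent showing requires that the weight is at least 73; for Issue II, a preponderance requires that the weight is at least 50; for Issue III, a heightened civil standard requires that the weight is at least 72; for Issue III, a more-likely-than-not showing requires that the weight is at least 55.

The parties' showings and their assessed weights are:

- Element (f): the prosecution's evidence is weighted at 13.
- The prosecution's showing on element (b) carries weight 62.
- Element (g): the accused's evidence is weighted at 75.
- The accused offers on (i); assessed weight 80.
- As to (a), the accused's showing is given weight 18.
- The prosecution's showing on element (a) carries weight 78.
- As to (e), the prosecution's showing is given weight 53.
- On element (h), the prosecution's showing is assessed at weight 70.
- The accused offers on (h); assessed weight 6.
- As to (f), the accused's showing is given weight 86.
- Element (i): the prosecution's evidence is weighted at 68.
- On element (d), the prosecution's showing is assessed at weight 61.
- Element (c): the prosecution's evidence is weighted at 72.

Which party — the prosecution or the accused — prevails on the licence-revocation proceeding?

accused

— Issue I —
Stage I.1 — burden on prosecution; standard: the preponderance of the evidence (weight is at least 55).
    (a): 78 − 18 = 60 ≥ 55 [met]
    (b): 62 ≥ 55 [met]
  Stage I.1 carried; the burden remains with the prosecution.
Stage I.2 — burden on prosecution; standard: a clear and cogent showing (weight is at least 71).
    (c): 72 ≥ 71 [met]
  All elements met at the final stage.
All stages carried — the prosecution prevails on this issue.
— Issue II —
Stage II.1 — burden on prosecution; standard: a preponderance (weight is at least 50).
    (d): 61 ≥ 50 [met]
    (e): 53 ≥ 50 [met]
  The prosecution carries Stage II.1; the accused now bears the burden.
Stage II.2 — burden on accused; standard: a clear and cogent showing (weight is at least 73).
    (f): 86 − 13 = 73 ≥ 73 [met]
    (g): 75 ≥ 73 [met]
  All elements met at the final stage.
Every stage carried; the accused prevails on this issue.
— Issue III —
Stage III.1 (prosecution, a heightened civil standard, weight is at least 72): (h) net 70−6=64 < 72 — fails.
  The prosecution does not carry Stage III.1.
So the accused prevails on this issue.
Per-issue: Issue I → prosecution; Issue II → accused; Issue III → accused. The prosecution must prevail on a majority of issues; overall, the accused prevails.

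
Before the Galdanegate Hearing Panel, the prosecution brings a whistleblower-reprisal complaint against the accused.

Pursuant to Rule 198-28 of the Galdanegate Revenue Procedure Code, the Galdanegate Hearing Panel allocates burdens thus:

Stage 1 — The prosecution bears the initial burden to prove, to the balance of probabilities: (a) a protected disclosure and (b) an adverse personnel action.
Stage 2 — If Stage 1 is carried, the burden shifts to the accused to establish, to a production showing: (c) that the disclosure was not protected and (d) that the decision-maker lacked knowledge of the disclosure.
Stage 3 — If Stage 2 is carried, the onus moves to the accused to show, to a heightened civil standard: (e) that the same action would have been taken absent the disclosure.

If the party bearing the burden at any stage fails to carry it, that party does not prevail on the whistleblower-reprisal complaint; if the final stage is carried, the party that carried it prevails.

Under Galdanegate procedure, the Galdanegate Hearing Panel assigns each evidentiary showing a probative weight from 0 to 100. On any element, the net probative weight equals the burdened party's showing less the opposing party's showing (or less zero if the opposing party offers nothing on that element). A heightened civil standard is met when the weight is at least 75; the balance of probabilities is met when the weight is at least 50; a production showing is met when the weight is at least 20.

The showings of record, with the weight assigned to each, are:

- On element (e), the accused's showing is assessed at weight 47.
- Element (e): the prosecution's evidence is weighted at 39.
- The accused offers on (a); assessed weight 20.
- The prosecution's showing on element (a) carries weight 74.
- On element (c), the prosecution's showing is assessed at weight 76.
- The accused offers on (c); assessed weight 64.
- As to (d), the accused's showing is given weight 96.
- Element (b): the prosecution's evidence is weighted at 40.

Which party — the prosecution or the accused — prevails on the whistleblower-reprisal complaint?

accused

Stage 1 — burden on prosecution; standard: the balance of probabilities (weight is at least 50).
    (a): 74 − 20 = 54 ≥ 50 [met]
    (b): 40 < 50 [not met]
  The prosecution does not carry Stage 1.
The analysis ends at Stage 1; the accused prevails.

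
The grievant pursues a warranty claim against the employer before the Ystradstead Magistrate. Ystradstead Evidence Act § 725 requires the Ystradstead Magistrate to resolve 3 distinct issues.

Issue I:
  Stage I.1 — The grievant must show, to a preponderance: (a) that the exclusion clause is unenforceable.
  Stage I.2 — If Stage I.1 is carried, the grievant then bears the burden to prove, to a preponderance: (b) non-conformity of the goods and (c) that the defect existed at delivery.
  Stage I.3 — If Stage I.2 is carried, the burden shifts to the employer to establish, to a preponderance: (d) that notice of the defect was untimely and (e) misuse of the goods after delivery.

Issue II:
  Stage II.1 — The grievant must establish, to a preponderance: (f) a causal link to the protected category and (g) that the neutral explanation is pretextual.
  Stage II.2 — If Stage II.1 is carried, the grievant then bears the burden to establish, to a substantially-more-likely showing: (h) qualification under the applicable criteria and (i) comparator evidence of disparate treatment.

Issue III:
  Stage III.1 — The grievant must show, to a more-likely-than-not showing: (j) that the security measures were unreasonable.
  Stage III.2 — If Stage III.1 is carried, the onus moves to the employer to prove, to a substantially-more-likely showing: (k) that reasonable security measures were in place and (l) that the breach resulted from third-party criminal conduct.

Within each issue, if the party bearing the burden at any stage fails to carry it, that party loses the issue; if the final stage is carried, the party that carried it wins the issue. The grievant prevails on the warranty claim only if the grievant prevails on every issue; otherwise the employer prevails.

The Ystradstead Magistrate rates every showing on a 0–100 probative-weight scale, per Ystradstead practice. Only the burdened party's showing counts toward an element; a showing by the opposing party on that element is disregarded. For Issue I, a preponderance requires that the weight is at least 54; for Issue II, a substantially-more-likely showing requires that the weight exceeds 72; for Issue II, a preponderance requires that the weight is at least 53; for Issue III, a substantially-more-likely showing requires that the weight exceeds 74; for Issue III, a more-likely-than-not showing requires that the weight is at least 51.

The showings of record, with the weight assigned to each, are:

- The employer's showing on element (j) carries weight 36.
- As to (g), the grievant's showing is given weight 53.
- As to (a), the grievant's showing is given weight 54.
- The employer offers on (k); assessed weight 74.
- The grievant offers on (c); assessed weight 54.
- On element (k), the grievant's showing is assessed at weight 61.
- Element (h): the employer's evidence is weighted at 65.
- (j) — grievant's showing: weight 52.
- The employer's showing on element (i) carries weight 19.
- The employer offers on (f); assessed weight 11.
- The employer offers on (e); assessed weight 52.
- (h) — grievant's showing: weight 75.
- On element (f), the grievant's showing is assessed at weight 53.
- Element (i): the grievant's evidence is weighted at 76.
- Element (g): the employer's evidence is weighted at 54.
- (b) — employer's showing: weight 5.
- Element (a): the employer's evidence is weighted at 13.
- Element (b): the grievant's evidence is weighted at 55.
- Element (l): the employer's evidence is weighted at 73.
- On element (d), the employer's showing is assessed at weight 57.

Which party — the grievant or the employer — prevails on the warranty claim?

grievant

— Issue I —
Stage I.1 — burden on grievant; standard: a preponderance (weight is at least 54).
    (a): 54 (employer's 13 disregarded) ≥ 54 [met]
  Stage I.1 carried; the burden remains with the grievant.
Stage I.2 — burden on grievant; standard: a preponderance (weight is at least 54).
    (b): 55 (employer's 5 disregarded) ≥ 54 [met]
    (c): 54 ≥ 54 [met]
  All elements met. The burden passes to the employer.
Stage I.3 — burden on employer; standard: a preponderance (weight is at least 54).
    (d): 57 ≥ 54 [met]
    (e): 52 < 54 [not met]
  Not every element is met, so the employer fails to carry Stage I.3.
The analysis ends at Stage I.3; the grievant prevails on this issue.
— Issue II —
Stage II.1 — burden on grievant; standard: a preponderance (weight is at least 53).
    (f): 53 (employer's 11 disregarded) ≥ 53 [met]
    (g): 53 (employer's 54 disregarded) ≥ 53 [met]
  All elements met. The grievant retains the burden for Stage II.2.
Stage II.2 — burden on grievant; standard: a substantially-more-likely showing (weight exceeds 72).
    (h): 75 (employer's 65 disregarded) > 72 [met]
    (i): 76 (employer's 19 disregarded) > 72 [met]
  All elements met at the final stage.
All stages carried — the grievant prevails on this issue.
— Issue III —
At Stage III.1 the grievant must meet a more-likely-than-not showing (weight is at least 51): on (j) the weight is 52 (the employer's 36 is given no effect), ≥ 51, so (j) meets the standard.
  Stage III.1 carried; the burden shifts to the employer.
At Stage III.2 the employer must meet a substantially-more-likely showing (weight exceeds 74): on (k) the weight is 74 (the grievant's 61 is given no effect), which does not exceed 74, so (k) does not meet the standard; on (l) the weight is 73, ≤ 74, so (l) does not meet the standard.
  Not every element is met, so the employer fails to carry Stage III.2.
The grievant prevails on this issue.
Per-issue: Issue I → grievant; Issue II → grievant; Issue III → grievant. The grievant must prevail on every issue; overall, the grievant prevails.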